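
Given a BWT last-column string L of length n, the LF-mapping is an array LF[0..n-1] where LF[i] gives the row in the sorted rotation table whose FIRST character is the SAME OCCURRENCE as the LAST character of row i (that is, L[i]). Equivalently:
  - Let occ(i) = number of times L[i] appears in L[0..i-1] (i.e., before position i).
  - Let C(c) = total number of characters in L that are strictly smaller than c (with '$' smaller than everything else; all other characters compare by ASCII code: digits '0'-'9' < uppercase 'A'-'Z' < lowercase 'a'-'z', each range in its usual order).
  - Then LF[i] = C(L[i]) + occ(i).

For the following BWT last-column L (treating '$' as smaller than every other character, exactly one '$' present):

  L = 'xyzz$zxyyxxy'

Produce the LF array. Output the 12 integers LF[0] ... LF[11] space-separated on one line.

Answer: 1 5 9 10 0 11 2 6 7 3 4 8

Derivation:
Char counts: '$':1, 'x':4, 'y':4, 'z':3
C (first-col start): C('$')=0, C('x')=1, C('y')=5, C('z')=9
L[0]='x': occ=0, LF[0]=C('x')+0=1+0=1
L[1]='y': occ=0, LF[1]=C('y')+0=5+0=5
L[2]='z': occ=0, LF[2]=C('z')+0=9+0=9
L[3]='z': occ=1, LF[3]=C('z')+1=9+1=10
L[4]='$': occ=0, LF[4]=C('$')+0=0+0=0
L[5]='z': occ=2, LF[5]=C('z')+2=9+2=11
L[6]='x': occ=1, LF[6]=C('x')+1=1+1=2
L[7]='y': occ=1, LF[7]=C('y')+1=5+1=6
L[8]='y': occ=2, LF[8]=C('y')+2=5+2=7
L[9]='x': occ=2, LF[9]=C('x')+2=1+2=3
L[10]='x': occ=3, LF[10]=C('x')+3=1+3=4
L[11]='y': occ=3, LF[11]=C('y')+3=5+3=8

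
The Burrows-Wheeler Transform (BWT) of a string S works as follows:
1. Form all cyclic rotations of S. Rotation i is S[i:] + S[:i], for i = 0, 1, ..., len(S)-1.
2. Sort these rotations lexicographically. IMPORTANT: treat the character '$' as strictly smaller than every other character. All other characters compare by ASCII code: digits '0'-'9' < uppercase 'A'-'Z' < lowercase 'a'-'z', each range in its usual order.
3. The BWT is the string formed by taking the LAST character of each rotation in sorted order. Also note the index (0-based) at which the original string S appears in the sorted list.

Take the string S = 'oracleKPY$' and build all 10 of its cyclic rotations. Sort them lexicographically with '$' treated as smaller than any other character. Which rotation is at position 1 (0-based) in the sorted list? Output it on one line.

Answer: KPY$oracle

Derivation:
All 10 rotations (rotation i = S[i:]+S[:i]):
  rot[0] = oracleKPY$
  rot[1] = racleKPY$o
  rot[2] = acleKPY$or
  rot[3] = cleKPY$ora
  rot[4] = leKPY$orac
  rot[5] = eKPY$oracl
  rot[6] = KPY$oracle
  rot[7] = PY$oracleK
  rot[8] = Y$oracleKP
  rot[9] = $oracleKPY
Sorted (with $ < everything):
  sorted[0] = $oracleKPY
  sorted[1] = KPY$oracle
  sorted[2] = PY$oracleK
  sorted[3] = Y$oracleKP
  sorted[4] = acleKPY$or
  sorted[5] = cleKPY$ora
  sorted[6] = eKPY$oracl
  sorted[7] = leKPY$orac
  sorted[8] = oracleKPY$
  sorted[9] = racleKPY$o
sorted[1] = KPY$oracle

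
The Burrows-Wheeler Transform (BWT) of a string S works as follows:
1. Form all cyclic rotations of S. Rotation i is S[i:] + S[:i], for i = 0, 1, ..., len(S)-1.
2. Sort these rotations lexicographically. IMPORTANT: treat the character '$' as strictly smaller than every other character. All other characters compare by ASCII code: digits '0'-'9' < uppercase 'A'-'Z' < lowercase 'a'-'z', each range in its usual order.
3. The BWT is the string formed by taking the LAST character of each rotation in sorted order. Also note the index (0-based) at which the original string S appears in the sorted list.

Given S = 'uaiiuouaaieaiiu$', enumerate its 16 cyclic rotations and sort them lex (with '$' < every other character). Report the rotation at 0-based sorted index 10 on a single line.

All 16 rotations (rotation i = S[i:]+S[:i]):
  rot[0] = uaiiuouaaieaiiu$
  rot[1] = aiiuouaaieaiiu$u
  rot[2] = iiuouaaieaiiu$ua
  rot[3] = iuouaaieaiiu$uai
  rot[4] = uouaaieaiiu$uaii
  rot[5] = ouaaieaiiu$uaiiu
  rot[6] = uaaieaiiu$uaiiuo
  rot[7] = aaieaiiu$uaiiuou
  rot[8] = aieaiiu$uaiiuoua
  rot[9] = ieaiiu$uaiiuouaa
  rot[10] = eaiiu$uaiiuouaai
  rot[11] = aiiu$uaiiuouaaie
  rot[12] = iiu$uaiiuouaaiea
  rot[13] = iu$uaiiuouaaieai
  rot[14] = u$uaiiuouaaieaii
  rot[15] = $uaiiuouaaieaiiu
Sorted (with $ < everything):
  sorted[0] = $uaiiuouaaieaiiu
  sorted[1] = aaieaiiu$uaiiuou
  sorted[2] = aieaiiu$uaiiuoua
  sorted[3] = aiiu$uaiiuouaaie
  sorted[4] = aiiuouaaieaiiu$u
  sorted[5] = eaiiu$uaiiuouaai
  sorted[6] = ieaiiu$uaiiuouaa
  sorted[7] = iiu$uaiiuouaaiea
  sorted[8] = iiuouaaieaiiu$ua
  sorted[9] = iu$uaiiuouaaieai
  sorted[10] = iuouaaieaiiu$uai
  sorted[11] = ouaaieaiiu$uaiiu
  sorted[12] = u$uaiiuouaaieaii
  sorted[13] = uaaieaiiu$uaiiuo
  sorted[14] = uaiiuouaaieaiiu$
  sorted[15] = uouaaieaiiu$uaii
sorted[10] = iuouaaieaiiu$uai

Answer: iuouaaieaiiu$uai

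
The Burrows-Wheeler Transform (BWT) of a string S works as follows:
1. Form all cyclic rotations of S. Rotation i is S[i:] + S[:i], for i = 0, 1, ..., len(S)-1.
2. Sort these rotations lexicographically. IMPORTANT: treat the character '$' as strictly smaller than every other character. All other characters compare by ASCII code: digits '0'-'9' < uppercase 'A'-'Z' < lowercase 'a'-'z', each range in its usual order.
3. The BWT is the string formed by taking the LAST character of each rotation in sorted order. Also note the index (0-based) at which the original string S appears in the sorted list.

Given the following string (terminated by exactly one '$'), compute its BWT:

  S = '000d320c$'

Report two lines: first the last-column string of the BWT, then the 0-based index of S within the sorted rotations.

Answer: c$0203d00
1

Derivation:
All 9 rotations (rotation i = S[i:]+S[:i]):
  rot[0] = 000d320c$
  rot[1] = 00d320c$0
  rot[2] = 0d320c$00
  rot[3] = d320c$000
  rot[4] = 320c$000d
  rot[5] = 20c$000d3
  rot[6] = 0c$000d32
  rot[7] = c$000d320
  rot[8] = $000d320c
Sorted (with $ < everything):
  sorted[0] = $000d320c  (last char: 'c')
  sorted[1] = 000d320c$  (last char: '$')
  sorted[2] = 00d320c$0  (last char: '0')
  sorted[3] = 0c$000d32  (last char: '2')
  sorted[4] = 0d320c$00  (last char: '0')
  sorted[5] = 20c$000d3  (last char: '3')
  sorted[6] = 320c$000d  (last char: 'd')
  sorted[7] = c$000d320  (last char: '0')
  sorted[8] = d320c$000  (last char: '0')
Last column: c$0203d00
Original string S is at sorted index 1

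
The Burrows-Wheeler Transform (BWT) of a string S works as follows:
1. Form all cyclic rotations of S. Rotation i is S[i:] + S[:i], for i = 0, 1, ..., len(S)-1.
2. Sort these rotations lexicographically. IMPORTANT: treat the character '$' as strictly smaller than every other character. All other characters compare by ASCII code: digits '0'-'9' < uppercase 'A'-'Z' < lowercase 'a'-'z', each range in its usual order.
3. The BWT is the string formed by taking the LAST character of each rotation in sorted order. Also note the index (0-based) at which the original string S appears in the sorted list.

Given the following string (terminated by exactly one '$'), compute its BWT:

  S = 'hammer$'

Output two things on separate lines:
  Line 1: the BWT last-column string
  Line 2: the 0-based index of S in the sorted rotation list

Answer: rhm$mae
3

Derivation:
All 7 rotations (rotation i = S[i:]+S[:i]):
  rot[0] = hammer$
  rot[1] = ammer$h
  rot[2] = mmer$ha
  rot[3] = mer$ham
  rot[4] = er$hamm
  rot[5] = r$hamme
  rot[6] = $hammer
Sorted (with $ < everything):
  sorted[0] = $hammer  (last char: 'r')
  sorted[1] = ammer$h  (last char: 'h')
  sorted[2] = er$hamm  (last char: 'm')
  sorted[3] = hammer$  (last char: '$')
  sorted[4] = mer$ham  (last char: 'm')
  sorted[5] = mmer$ha  (last char: 'a')
  sorted[6] = r$hamme  (last char: 'e')
Last column: rhm$mae
Original string S is at sorted index 3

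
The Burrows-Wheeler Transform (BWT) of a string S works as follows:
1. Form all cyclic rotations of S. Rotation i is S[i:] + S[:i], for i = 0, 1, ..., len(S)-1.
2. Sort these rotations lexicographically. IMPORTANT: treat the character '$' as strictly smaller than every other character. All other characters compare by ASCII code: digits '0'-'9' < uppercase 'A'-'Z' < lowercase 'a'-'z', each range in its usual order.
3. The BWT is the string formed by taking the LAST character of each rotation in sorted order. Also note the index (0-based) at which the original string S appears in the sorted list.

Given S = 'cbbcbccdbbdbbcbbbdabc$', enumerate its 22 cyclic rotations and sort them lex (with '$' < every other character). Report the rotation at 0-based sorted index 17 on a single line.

Answer: ccdbbdbbcbbbdabc$cbbcb

Derivation:
All 22 rotations (rotation i = S[i:]+S[:i]):
  rot[0] = cbbcbccdbbdbbcbbbdabc$
  rot[1] = bbcbccdbbdbbcbbbdabc$c
  rot[2] = bcbccdbbdbbcbbbdabc$cb
  rot[3] = cbccdbbdbbcbbbdabc$cbb
  rot[4] = bccdbbdbbcbbbdabc$cbbc
  rot[5] = ccdbbdbbcbbbdabc$cbbcb
  rot[6] = cdbbdbbcbbbdabc$cbbcbc
  rot[7] = dbbdbbcbbbdabc$cbbcbcc
  rot[8] = bbdbbcbbbdabc$cbbcbccd
  rot[9] = bdbbcbbbdabc$cbbcbccdb
  rot[10] = dbbcbbbdabc$cbbcbccdbb
  rot[11] = bbcbbbdabc$cbbcbccdbbd
  rot[12] = bcbbbdabc$cbbcbccdbbdb
  rot[13] = cbbbdabc$cbbcbccdbbdbb
  rot[14] = bbbdabc$cbbcbccdbbdbbc
  rot[15] = bbdabc$cbbcbccdbbdbbcb
  rot[16] = bdabc$cbbcbccdbbdbbcbb
  rot[17] = dabc$cbbcbccdbbdbbcbbb
  rot[18] = abc$cbbcbccdbbdbbcbbbd
  rot[19] = bc$cbbcbccdbbdbbcbbbda
  rot[20] = c$cbbcbccdbbdbbcbbbdab
  rot[21] = $cbbcbccdbbdbbcbbbdabc
Sorted (with $ < everything):
  sorted[0] = $cbbcbccdbbdbbcbbbdabc
  sorted[1] = abc$cbbcbccdbbdbbcbbbd
  sorted[2] = bbbdabc$cbbcbccdbbdbbc
  sorted[3] = bbcbbbdabc$cbbcbccdbbd
  sorted[4] = bbcbccdbbdbbcbbbdabc$c
  sorted[5] = bbdabc$cbbcbccdbbdbbcb
  sorted[6] = bbdbbcbbbdabc$cbbcbccd
  sorted[7] = bc$cbbcbccdbbdbbcbbbda
  sorted[8] = bcbbbdabc$cbbcbccdbbdb
  sorted[9] = bcbccdbbdbbcbbbdabc$cb
  sorted[10] = bccdbbdbbcbbbdabc$cbbc
  sorted[11] = bdabc$cbbcbccdbbdbbcbb
  sorted[12] = bdbbcbbbdabc$cbbcbccdb
  sorted[13] = c$cbbcbccdbbdbbcbbbdab
  sorted[14] = cbbbdabc$cbbcbccdbbdbb
  sorted[15] = cbbcbccdbbdbbcbbbdabc$
  sorted[16] = cbccdbbdbbcbbbdabc$cbb
  sorted[17] = ccdbbdbbcbbbdabc$cbbcb
  sorted[18] = cdbbdbbcbbbdabc$cbbcbc
  sorted[19] = dabc$cbbcbccdbbdbbcbbb
  sorted[20] = dbbcbbbdabc$cbbcbccdbb
  sorted[21] = dbbdbbcbbbdabc$cbbcbcc
sorted[17] = ccdbbdbbcbbbdabc$cbbcb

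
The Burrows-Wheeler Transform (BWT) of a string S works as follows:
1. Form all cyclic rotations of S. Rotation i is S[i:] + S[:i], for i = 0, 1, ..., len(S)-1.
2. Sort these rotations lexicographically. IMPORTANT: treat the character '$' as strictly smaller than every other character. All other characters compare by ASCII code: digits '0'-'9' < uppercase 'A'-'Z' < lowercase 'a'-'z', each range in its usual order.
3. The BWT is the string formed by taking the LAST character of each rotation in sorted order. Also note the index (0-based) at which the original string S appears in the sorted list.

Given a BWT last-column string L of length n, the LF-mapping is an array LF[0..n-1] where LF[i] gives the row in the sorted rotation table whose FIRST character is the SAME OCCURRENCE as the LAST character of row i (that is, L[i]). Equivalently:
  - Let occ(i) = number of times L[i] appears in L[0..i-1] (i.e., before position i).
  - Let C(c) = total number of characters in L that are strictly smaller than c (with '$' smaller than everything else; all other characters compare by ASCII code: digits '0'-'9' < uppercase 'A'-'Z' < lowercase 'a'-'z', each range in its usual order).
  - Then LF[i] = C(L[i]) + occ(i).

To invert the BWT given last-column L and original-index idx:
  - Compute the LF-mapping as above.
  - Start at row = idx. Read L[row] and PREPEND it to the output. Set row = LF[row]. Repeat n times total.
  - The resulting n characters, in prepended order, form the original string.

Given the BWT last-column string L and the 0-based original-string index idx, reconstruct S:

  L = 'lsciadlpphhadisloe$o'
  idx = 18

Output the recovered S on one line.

LF mapping: 11 18 3 9 1 4 12 16 17 7 8 2 5 10 19 13 14 6 0 15
Walk LF starting at row 18, prepending L[row]:
  step 1: row=18, L[18]='$', prepend. Next row=LF[18]=0
  step 2: row=0, L[0]='l', prepend. Next row=LF[0]=11
  step 3: row=11, L[11]='a', prepend. Next row=LF[11]=2
  step 4: row=2, L[2]='c', prepend. Next row=LF[2]=3
  step 5: row=3, L[3]='i', prepend. Next row=LF[3]=9
  step 6: row=9, L[9]='h', prepend. Next row=LF[9]=7
  step 7: row=7, L[7]='p', prepend. Next row=LF[7]=16
  step 8: row=16, L[16]='o', prepend. Next row=LF[16]=14
  step 9: row=14, L[14]='s', prepend. Next row=LF[14]=19
  step 10: row=19, L[19]='o', prepend. Next row=LF[19]=15
  step 11: row=15, L[15]='l', prepend. Next row=LF[15]=13
  step 12: row=13, L[13]='i', prepend. Next row=LF[13]=10
  step 13: row=10, L[10]='h', prepend. Next row=LF[10]=8
  step 14: row=8, L[8]='p', prepend. Next row=LF[8]=17
  step 15: row=17, L[17]='e', prepend. Next row=LF[17]=6
  step 16: row=6, L[6]='l', prepend. Next row=LF[6]=12
  step 17: row=12, L[12]='d', prepend. Next row=LF[12]=5
  step 18: row=5, L[5]='d', prepend. Next row=LF[5]=4
  step 19: row=4, L[4]='a', prepend. Next row=LF[4]=1
  step 20: row=1, L[1]='s', prepend. Next row=LF[1]=18
Reversed output: saddlephilosophical$

Answer: saddlephilosophical$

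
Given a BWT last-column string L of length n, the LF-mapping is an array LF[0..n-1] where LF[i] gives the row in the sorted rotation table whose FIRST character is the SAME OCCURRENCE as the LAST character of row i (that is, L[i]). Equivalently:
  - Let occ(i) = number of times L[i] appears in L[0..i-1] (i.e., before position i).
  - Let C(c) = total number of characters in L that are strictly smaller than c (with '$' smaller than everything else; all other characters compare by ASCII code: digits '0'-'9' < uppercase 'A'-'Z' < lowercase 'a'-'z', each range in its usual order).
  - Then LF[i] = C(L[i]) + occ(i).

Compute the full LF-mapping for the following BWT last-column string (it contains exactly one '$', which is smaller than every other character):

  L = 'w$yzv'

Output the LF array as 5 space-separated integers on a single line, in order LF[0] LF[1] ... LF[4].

Answer: 2 0 3 4 1

Derivation:
Char counts: '$':1, 'v':1, 'w':1, 'y':1, 'z':1
C (first-col start): C('$')=0, C('v')=1, C('w')=2, C('y')=3, C('z')=4
L[0]='w': occ=0, LF[0]=C('w')+0=2+0=2
L[1]='$': occ=0, LF[1]=C('$')+0=0+0=0
L[2]='y': occ=0, LF[2]=C('y')+0=3+0=3
L[3]='z': occ=0, LF[3]=C('z')+0=4+0=4
L[4]='v': occ=0, LF[4]=C('v')+0=1+0=1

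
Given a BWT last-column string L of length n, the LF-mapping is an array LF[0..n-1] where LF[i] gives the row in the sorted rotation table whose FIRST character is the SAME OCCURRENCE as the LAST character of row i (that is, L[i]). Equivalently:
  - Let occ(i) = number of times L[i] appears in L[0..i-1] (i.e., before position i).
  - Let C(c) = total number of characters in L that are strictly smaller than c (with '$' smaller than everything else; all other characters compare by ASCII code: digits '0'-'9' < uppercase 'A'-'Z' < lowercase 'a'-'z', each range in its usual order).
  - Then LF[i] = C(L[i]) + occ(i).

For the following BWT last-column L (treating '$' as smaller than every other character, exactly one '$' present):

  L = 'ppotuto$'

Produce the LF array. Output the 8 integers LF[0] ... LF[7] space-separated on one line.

Char counts: '$':1, 'o':2, 'p':2, 't':2, 'u':1
C (first-col start): C('$')=0, C('o')=1, C('p')=3, C('t')=5, C('u')=7
L[0]='p': occ=0, LF[0]=C('p')+0=3+0=3
L[1]='p': occ=1, LF[1]=C('p')+1=3+1=4
L[2]='o': occ=0, LF[2]=C('o')+0=1+0=1
L[3]='t': occ=0, LF[3]=C('t')+0=5+0=5
L[4]='u': occ=0, LF[4]=C('u')+0=7+0=7
L[5]='t': occ=1, LF[5]=C('t')+1=5+1=6
L[6]='o': occ=1, LF[6]=C('o')+1=1+1=2
L[7]='$': occ=0, LF[7]=C('$')+0=0+0=0

Answer: 3 4 1 5 7 6 2 0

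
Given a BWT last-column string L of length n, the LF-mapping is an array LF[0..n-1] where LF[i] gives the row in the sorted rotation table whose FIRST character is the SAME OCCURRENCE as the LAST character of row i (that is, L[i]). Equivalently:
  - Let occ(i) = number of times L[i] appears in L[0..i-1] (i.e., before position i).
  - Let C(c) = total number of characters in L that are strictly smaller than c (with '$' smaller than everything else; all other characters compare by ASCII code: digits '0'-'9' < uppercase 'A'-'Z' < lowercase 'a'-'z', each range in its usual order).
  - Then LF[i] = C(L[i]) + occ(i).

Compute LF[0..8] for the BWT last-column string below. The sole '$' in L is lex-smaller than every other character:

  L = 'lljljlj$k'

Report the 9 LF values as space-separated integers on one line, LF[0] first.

Char counts: '$':1, 'j':3, 'k':1, 'l':4
C (first-col start): C('$')=0, C('j')=1, C('k')=4, C('l')=5
L[0]='l': occ=0, LF[0]=C('l')+0=5+0=5
L[1]='l': occ=1, LF[1]=C('l')+1=5+1=6
L[2]='j': occ=0, LF[2]=C('j')+0=1+0=1
L[3]='l': occ=2, LF[3]=C('l')+2=5+2=7
L[4]='j': occ=1, LF[4]=C('j')+1=1+1=2
L[5]='l': occ=3, LF[5]=C('l')+3=5+3=8
L[6]='j': occ=2, LF[6]=C('j')+2=1+2=3
L[7]='$': occ=0, LF[7]=C('$')+0=0+0=0
L[8]='k': occ=0, LF[8]=C('k')+0=4+0=4

Answer: 5 6 1 7 2 8 3 0 4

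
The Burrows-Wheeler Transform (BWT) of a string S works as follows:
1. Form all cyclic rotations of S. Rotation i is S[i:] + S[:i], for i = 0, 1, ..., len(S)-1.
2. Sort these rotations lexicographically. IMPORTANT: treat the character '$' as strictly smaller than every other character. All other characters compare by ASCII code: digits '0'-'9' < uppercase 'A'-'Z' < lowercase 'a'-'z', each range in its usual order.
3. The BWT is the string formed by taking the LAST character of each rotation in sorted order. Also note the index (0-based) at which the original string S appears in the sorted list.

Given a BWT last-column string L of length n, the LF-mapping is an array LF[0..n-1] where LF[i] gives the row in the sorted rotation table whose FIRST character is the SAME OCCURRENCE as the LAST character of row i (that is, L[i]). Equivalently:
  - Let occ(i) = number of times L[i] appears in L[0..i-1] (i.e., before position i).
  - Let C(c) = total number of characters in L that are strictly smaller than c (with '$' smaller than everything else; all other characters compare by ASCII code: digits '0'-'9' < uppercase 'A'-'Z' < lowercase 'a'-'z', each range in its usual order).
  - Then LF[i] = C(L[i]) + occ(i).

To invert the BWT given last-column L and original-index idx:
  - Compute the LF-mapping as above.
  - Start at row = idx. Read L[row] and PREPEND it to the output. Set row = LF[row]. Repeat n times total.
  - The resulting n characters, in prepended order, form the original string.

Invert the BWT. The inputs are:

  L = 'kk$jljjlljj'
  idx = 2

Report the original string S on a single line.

LF mapping: 6 7 0 1 8 2 3 9 10 4 5
Walk LF starting at row 2, prepending L[row]:
  step 1: row=2, L[2]='$', prepend. Next row=LF[2]=0
  step 2: row=0, L[0]='k', prepend. Next row=LF[0]=6
  step 3: row=6, L[6]='j', prepend. Next row=LF[6]=3
  step 4: row=3, L[3]='j', prepend. Next row=LF[3]=1
  step 5: row=1, L[1]='k', prepend. Next row=LF[1]=7
  step 6: row=7, L[7]='l', prepend. Next row=LF[7]=9
  step 7: row=9, L[9]='j', prepend. Next row=LF[9]=4
  step 8: row=4, L[4]='l', prepend. Next row=LF[4]=8
  step 9: row=8, L[8]='l', prepend. Next row=LF[8]=10
  step 10: row=10, L[10]='j', prepend. Next row=LF[10]=5
  step 11: row=5, L[5]='j', prepend. Next row=LF[5]=2
Reversed output: jjlljlkjjk$

Answer: jjlljlkjjk$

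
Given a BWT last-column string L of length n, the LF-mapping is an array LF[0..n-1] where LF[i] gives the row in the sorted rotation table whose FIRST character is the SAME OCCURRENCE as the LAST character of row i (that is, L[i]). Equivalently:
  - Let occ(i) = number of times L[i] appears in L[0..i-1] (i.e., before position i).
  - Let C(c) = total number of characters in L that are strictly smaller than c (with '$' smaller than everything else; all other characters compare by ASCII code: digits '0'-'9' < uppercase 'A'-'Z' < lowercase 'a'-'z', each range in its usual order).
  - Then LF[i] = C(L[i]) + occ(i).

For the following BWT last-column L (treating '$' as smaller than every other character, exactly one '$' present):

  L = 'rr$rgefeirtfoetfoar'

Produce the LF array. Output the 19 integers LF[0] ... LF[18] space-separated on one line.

Answer: 12 13 0 14 8 2 5 3 9 15 17 6 10 4 18 7 11 1 16

Derivation:
Char counts: '$':1, 'a':1, 'e':3, 'f':3, 'g':1, 'i':1, 'o':2, 'r':5, 't':2
C (first-col start): C('$')=0, C('a')=1, C('e')=2, C('f')=5, C('g')=8, C('i')=9, C('o')=10, C('r')=12, C('t')=17
L[0]='r': occ=0, LF[0]=C('r')+0=12+0=12
L[1]='r': occ=1, LF[1]=C('r')+1=12+1=13
L[2]='$': occ=0, LF[2]=C('$')+0=0+0=0
L[3]='r': occ=2, LF[3]=C('r')+2=12+2=14
L[4]='g': occ=0, LF[4]=C('g')+0=8+0=8
L[5]='e': occ=0, LF[5]=C('e')+0=2+0=2
L[6]='f': occ=0, LF[6]=C('f')+0=5+0=5
L[7]='e': occ=1, LF[7]=C('e')+1=2+1=3
L[8]='i': occ=0, LF[8]=C('i')+0=9+0=9
L[9]='r': occ=3, LF[9]=C('r')+3=12+3=15
L[10]='t': occ=0, LF[10]=C('t')+0=17+0=17
L[11]='f': occ=1, LF[11]=C('f')+1=5+1=6
L[12]='o': occ=0, LF[12]=C('o')+0=10+0=10
L[13]='e': occ=2, LF[13]=C('e')+2=2+2=4
L[14]='t': occ=1, LF[14]=C('t')+1=17+1=18
L[15]='f': occ=2, LF[15]=C('f')+2=5+2=7
L[16]='o': occ=1, LF[16]=C('o')+1=10+1=11
L[17]='a': occ=0, LF[17]=C('a')+0=1+0=1
L[18]='r': occ=4, LF[18]=C('r')+4=12+4=16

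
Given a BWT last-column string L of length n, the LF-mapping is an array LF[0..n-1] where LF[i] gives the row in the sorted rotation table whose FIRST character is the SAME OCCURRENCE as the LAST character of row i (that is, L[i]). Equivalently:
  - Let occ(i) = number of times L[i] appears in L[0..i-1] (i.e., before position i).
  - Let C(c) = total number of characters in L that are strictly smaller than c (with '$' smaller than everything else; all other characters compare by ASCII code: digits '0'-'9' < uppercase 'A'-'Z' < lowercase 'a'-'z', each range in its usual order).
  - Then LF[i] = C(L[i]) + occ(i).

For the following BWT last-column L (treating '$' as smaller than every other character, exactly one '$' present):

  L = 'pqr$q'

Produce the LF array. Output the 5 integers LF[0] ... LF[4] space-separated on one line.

Char counts: '$':1, 'p':1, 'q':2, 'r':1
C (first-col start): C('$')=0, C('p')=1, C('q')=2, C('r')=4
L[0]='p': occ=0, LF[0]=C('p')+0=1+0=1
L[1]='q': occ=0, LF[1]=C('q')+0=2+0=2
L[2]='r': occ=0, LF[2]=C('r')+0=4+0=4
L[3]='$': occ=0, LF[3]=C('$')+0=0+0=0
L[4]='q': occ=1, LF[4]=C('q')+1=2+1=3

Answer: 1 2 4 0 3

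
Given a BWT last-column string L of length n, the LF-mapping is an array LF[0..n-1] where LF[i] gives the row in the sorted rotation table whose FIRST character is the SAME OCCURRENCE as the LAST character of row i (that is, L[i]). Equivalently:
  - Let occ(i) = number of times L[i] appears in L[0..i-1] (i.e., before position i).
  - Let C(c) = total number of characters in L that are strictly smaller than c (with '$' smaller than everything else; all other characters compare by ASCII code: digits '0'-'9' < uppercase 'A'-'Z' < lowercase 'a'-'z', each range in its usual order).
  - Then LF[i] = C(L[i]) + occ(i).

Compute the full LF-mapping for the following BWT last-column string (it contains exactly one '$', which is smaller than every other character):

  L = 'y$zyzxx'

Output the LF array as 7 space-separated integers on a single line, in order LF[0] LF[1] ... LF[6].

Char counts: '$':1, 'x':2, 'y':2, 'z':2
C (first-col start): C('$')=0, C('x')=1, C('y')=3, C('z')=5
L[0]='y': occ=0, LF[0]=C('y')+0=3+0=3
L[1]='$': occ=0, LF[1]=C('$')+0=0+0=0
L[2]='z': occ=0, LF[2]=C('z')+0=5+0=5
L[3]='y': occ=1, LF[3]=C('y')+1=3+1=4
L[4]='z': occ=1, LF[4]=C('z')+1=5+1=6
L[5]='x': occ=0, LF[5]=C('x')+0=1+0=1
L[6]='x': occ=1, LF[6]=C('x')+1=1+1=2

Answer: 3 0 5 4 6 1 2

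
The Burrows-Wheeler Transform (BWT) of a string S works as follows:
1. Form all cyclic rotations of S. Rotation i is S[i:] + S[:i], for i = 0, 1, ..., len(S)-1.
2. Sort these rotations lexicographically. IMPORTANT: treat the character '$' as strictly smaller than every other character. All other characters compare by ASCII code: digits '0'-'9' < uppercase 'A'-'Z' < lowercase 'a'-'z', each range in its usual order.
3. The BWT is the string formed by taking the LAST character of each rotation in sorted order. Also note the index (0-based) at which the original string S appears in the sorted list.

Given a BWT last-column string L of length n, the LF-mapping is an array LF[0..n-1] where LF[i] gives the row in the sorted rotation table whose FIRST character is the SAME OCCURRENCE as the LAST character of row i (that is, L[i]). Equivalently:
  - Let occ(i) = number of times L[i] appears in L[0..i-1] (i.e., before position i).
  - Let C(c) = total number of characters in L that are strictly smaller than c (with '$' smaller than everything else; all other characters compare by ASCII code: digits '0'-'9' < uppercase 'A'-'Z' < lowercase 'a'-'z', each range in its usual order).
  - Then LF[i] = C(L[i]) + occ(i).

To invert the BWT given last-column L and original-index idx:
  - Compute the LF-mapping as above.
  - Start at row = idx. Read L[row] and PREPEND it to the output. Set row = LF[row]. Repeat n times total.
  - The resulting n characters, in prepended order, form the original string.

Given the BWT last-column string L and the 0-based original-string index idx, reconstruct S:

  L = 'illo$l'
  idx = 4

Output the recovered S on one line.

LF mapping: 1 2 3 5 0 4
Walk LF starting at row 4, prepending L[row]:
  step 1: row=4, L[4]='$', prepend. Next row=LF[4]=0
  step 2: row=0, L[0]='i', prepend. Next row=LF[0]=1
  step 3: row=1, L[1]='l', prepend. Next row=LF[1]=2
  step 4: row=2, L[2]='l', prepend. Next row=LF[2]=3
  step 5: row=3, L[3]='o', prepend. Next row=LF[3]=5
  step 6: row=5, L[5]='l', prepend. Next row=LF[5]=4
Reversed output: lolli$

Answer: lolli$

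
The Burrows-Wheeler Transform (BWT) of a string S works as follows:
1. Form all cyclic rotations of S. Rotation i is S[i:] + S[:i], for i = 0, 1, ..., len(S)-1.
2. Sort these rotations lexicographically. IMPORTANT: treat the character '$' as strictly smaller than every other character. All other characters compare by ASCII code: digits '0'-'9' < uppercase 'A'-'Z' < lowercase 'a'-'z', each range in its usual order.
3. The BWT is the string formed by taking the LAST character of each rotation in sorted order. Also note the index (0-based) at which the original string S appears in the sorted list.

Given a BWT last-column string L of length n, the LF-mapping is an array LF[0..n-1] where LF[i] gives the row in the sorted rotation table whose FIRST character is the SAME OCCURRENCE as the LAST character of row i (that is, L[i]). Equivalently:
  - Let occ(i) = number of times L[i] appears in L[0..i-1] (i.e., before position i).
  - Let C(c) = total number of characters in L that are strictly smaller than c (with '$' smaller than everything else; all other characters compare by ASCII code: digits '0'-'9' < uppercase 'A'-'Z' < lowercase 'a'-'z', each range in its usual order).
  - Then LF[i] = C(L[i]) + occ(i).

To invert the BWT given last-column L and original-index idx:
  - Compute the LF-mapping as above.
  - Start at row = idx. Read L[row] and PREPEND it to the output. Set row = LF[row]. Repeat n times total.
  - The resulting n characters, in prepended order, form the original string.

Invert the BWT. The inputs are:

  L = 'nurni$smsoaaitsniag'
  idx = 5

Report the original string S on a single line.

LF mapping: 9 18 13 10 5 0 14 8 15 12 1 2 6 17 16 11 7 3 4
Walk LF starting at row 5, prepending L[row]:
  step 1: row=5, L[5]='$', prepend. Next row=LF[5]=0
  step 2: row=0, L[0]='n', prepend. Next row=LF[0]=9
  step 3: row=9, L[9]='o', prepend. Next row=LF[9]=12
  step 4: row=12, L[12]='i', prepend. Next row=LF[12]=6
  step 5: row=6, L[6]='s', prepend. Next row=LF[6]=14
  step 6: row=14, L[14]='s', prepend. Next row=LF[14]=16
  step 7: row=16, L[16]='i', prepend. Next row=LF[16]=7
  step 8: row=7, L[7]='m', prepend. Next row=LF[7]=8
  step 9: row=8, L[8]='s', prepend. Next row=LF[8]=15
  step 10: row=15, L[15]='n', prepend. Next row=LF[15]=11
  step 11: row=11, L[11]='a', prepend. Next row=LF[11]=2
  step 12: row=2, L[2]='r', prepend. Next row=LF[2]=13
  step 13: row=13, L[13]='t', prepend. Next row=LF[13]=17
  step 14: row=17, L[17]='a', prepend. Next row=LF[17]=3
  step 15: row=3, L[3]='n', prepend. Next row=LF[3]=10
  step 16: row=10, L[10]='a', prepend. Next row=LF[10]=1
  step 17: row=1, L[1]='u', prepend. Next row=LF[1]=18
  step 18: row=18, L[18]='g', prepend. Next row=LF[18]=4
  step 19: row=4, L[4]='i', prepend. Next row=LF[4]=5
Reversed output: iguanatransmission$

Answer: iguanatransmission$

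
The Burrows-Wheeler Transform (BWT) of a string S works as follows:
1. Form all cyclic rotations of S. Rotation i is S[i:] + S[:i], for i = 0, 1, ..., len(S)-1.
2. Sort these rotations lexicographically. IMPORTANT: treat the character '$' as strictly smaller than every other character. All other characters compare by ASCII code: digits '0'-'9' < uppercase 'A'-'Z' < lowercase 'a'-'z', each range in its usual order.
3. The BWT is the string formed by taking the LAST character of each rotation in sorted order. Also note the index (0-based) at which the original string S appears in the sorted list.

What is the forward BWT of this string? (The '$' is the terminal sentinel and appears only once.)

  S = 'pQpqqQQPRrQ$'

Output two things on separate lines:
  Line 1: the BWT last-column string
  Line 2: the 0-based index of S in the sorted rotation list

Answer: QQrQqpP$QqpR
7

Derivation:
All 12 rotations (rotation i = S[i:]+S[:i]):
  rot[0] = pQpqqQQPRrQ$
  rot[1] = QpqqQQPRrQ$p
  rot[2] = pqqQQPRrQ$pQ
  rot[3] = qqQQPRrQ$pQp
  rot[4] = qQQPRrQ$pQpq
  rot[5] = QQPRrQ$pQpqq
  rot[6] = QPRrQ$pQpqqQ
  rot[7] = PRrQ$pQpqqQQ
  rot[8] = RrQ$pQpqqQQP
  rot[9] = rQ$pQpqqQQPR
  rot[10] = Q$pQpqqQQPRr
  rot[11] = $pQpqqQQPRrQ
Sorted (with $ < everything):
  sorted[0] = $pQpqqQQPRrQ  (last char: 'Q')
  sorted[1] = PRrQ$pQpqqQQ  (last char: 'Q')
  sorted[2] = Q$pQpqqQQPRr  (last char: 'r')
  sorted[3] = QPRrQ$pQpqqQ  (last char: 'Q')
  sorted[4] = QQPRrQ$pQpqq  (last char: 'q')
  sorted[5] = QpqqQQPRrQ$p  (last char: 'p')
  sorted[6] = RrQ$pQpqqQQP  (last char: 'P')
  sorted[7] = pQpqqQQPRrQ$  (last char: '$')
  sorted[8] = pqqQQPRrQ$pQ  (last char: 'Q')
  sorted[9] = qQQPRrQ$pQpq  (last char: 'q')
  sorted[10] = qqQQPRrQ$pQp  (last char: 'p')
  sorted[11] = rQ$pQpqqQQPR  (last char: 'R')
Last column: QQrQqpP$QqpR
Original string S is at sorted index 7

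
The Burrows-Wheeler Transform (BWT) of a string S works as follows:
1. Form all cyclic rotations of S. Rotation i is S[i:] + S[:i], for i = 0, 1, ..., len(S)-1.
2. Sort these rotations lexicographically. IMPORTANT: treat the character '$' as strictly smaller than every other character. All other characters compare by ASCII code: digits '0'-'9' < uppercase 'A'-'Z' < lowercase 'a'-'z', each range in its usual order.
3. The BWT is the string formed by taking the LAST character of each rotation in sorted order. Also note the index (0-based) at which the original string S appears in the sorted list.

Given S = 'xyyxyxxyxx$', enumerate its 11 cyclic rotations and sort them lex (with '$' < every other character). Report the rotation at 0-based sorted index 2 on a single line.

All 11 rotations (rotation i = S[i:]+S[:i]):
  rot[0] = xyyxyxxyxx$
  rot[1] = yyxyxxyxx$x
  rot[2] = yxyxxyxx$xy
  rot[3] = xyxxyxx$xyy
  rot[4] = yxxyxx$xyyx
  rot[5] = xxyxx$xyyxy
  rot[6] = xyxx$xyyxyx
  rot[7] = yxx$xyyxyxx
  rot[8] = xx$xyyxyxxy
  rot[9] = x$xyyxyxxyx
  rot[10] = $xyyxyxxyxx
Sorted (with $ < everything):
  sorted[0] = $xyyxyxxyxx
  sorted[1] = x$xyyxyxxyx
  sorted[2] = xx$xyyxyxxy
  sorted[3] = xxyxx$xyyxy
  sorted[4] = xyxx$xyyxyx
  sorted[5] = xyxxyxx$xyy
  sorted[6] = xyyxyxxyxx$
  sorted[7] = yxx$xyyxyxx
  sorted[8] = yxxyxx$xyyx
  sorted[9] = yxyxxyxx$xy
  sorted[10] = yyxyxxyxx$x
sorted[2] = xx$xyyxyxxy

Answer: xx$xyyxyxxy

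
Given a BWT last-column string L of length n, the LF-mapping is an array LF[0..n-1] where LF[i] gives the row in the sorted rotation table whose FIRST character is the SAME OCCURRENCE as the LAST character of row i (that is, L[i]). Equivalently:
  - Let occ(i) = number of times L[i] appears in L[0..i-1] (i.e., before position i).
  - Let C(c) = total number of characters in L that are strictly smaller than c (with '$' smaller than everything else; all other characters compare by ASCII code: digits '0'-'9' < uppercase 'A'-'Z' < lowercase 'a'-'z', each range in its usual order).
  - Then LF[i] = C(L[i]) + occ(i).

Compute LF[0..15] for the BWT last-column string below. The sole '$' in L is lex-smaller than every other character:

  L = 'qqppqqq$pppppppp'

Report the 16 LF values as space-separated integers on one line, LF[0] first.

Answer: 11 12 1 2 13 14 15 0 3 4 5 6 7 8 9 10

Derivation:
Char counts: '$':1, 'p':10, 'q':5
C (first-col start): C('$')=0, C('p')=1, C('q')=11
L[0]='q': occ=0, LF[0]=C('q')+0=11+0=11
L[1]='q': occ=1, LF[1]=C('q')+1=11+1=12
L[2]='p': occ=0, LF[2]=C('p')+0=1+0=1
L[3]='p': occ=1, LF[3]=C('p')+1=1+1=2
L[4]='q': occ=2, LF[4]=C('q')+2=11+2=13
L[5]='q': occ=3, LF[5]=C('q')+3=11+3=14
L[6]='q': occ=4, LF[6]=C('q')+4=11+4=15
L[7]='$': occ=0, LF[7]=C('$')+0=0+0=0
L[8]='p': occ=2, LF[8]=C('p')+2=1+2=3
L[9]='p': occ=3, LF[9]=C('p')+3=1+3=4
L[10]='p': occ=4, LF[10]=C('p')+4=1+4=5
L[11]='p': occ=5, LF[11]=C('p')+5=1+5=6
L[12]='p': occ=6, LF[12]=C('p')+6=1+6=7
L[13]='p': occ=7, LF[13]=C('p')+7=1+7=8
L[14]='p': occ=8, LF[14]=C('p')+8=1+8=9
L[15]='p': occ=9, LF[15]=C('p')+9=1+9=10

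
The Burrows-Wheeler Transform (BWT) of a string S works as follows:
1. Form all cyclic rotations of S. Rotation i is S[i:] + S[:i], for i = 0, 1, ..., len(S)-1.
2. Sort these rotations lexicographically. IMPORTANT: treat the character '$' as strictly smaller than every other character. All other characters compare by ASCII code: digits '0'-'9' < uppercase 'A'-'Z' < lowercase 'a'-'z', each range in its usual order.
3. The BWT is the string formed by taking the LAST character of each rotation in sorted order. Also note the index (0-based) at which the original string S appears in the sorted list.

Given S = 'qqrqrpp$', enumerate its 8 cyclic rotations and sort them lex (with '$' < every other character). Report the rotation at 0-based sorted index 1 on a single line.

All 8 rotations (rotation i = S[i:]+S[:i]):
  rot[0] = qqrqrpp$
  rot[1] = qrqrpp$q
  rot[2] = rqrpp$qq
  rot[3] = qrpp$qqr
  rot[4] = rpp$qqrq
  rot[5] = pp$qqrqr
  rot[6] = p$qqrqrp
  rot[7] = $qqrqrpp
Sorted (with $ < everything):
  sorted[0] = $qqrqrpp
  sorted[1] = p$qqrqrp
  sorted[2] = pp$qqrqr
  sorted[3] = qqrqrpp$
  sorted[4] = qrpp$qqr
  sorted[5] = qrqrpp$q
  sorted[6] = rpp$qqrq
  sorted[7] = rqrpp$qq
sorted[1] = p$qqrqrp

Answer: p$qqrqrp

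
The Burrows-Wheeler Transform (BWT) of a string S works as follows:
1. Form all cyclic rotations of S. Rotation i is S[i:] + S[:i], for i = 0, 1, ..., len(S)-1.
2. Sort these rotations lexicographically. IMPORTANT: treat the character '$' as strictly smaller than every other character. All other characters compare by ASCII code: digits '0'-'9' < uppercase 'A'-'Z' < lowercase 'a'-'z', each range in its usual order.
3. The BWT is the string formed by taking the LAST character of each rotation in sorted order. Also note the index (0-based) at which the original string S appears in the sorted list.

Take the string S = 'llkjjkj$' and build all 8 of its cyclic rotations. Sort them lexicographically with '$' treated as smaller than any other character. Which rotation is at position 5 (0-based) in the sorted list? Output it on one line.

All 8 rotations (rotation i = S[i:]+S[:i]):
  rot[0] = llkjjkj$
  rot[1] = lkjjkj$l
  rot[2] = kjjkj$ll
  rot[3] = jjkj$llk
  rot[4] = jkj$llkj
  rot[5] = kj$llkjj
  rot[6] = j$llkjjk
  rot[7] = $llkjjkj
Sorted (with $ < everything):
  sorted[0] = $llkjjkj
  sorted[1] = j$llkjjk
  sorted[2] = jjkj$llk
  sorted[3] = jkj$llkj
  sorted[4] = kj$llkjj
  sorted[5] = kjjkj$ll
  sorted[6] = lkjjkj$l
  sorted[7] = llkjjkj$
sorted[5] = kjjkj$ll

Answer: kjjkj$ll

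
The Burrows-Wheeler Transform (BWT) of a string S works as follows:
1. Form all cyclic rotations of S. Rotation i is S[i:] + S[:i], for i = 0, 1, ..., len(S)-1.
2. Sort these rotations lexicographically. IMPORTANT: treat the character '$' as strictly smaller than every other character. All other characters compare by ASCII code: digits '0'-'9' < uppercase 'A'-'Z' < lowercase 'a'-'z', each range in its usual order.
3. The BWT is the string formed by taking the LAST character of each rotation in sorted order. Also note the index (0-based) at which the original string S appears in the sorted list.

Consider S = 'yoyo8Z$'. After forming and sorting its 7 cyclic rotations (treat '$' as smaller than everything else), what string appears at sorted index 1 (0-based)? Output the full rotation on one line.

All 7 rotations (rotation i = S[i:]+S[:i]):
  rot[0] = yoyo8Z$
  rot[1] = oyo8Z$y
  rot[2] = yo8Z$yo
  rot[3] = o8Z$yoy
  rot[4] = 8Z$yoyo
  rot[5] = Z$yoyo8
  rot[6] = $yoyo8Z
Sorted (with $ < everything):
  sorted[0] = $yoyo8Z
  sorted[1] = 8Z$yoyo
  sorted[2] = Z$yoyo8
  sorted[3] = o8Z$yoy
  sorted[4] = oyo8Z$y
  sorted[5] = yo8Z$yo
  sorted[6] = yoyo8Z$
sorted[1] = 8Z$yoyo

Answer: 8Z$yoyo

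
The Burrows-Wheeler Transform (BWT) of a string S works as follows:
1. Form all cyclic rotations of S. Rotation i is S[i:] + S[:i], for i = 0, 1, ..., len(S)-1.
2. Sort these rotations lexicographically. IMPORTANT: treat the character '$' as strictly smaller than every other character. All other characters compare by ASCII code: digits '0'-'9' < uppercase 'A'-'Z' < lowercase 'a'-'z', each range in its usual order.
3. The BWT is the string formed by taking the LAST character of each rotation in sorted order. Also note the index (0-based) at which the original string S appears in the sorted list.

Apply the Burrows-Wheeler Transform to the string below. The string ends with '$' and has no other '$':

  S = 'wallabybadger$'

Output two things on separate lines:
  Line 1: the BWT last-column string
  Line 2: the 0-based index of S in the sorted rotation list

Answer: rlbwyaagdlae$b
12

Derivation:
All 14 rotations (rotation i = S[i:]+S[:i]):
  rot[0] = wallabybadger$
  rot[1] = allabybadger$w
  rot[2] = llabybadger$wa
  rot[3] = labybadger$wal
  rot[4] = abybadger$wall
  rot[5] = bybadger$walla
  rot[6] = ybadger$wallab
  rot[7] = badger$wallaby
  rot[8] = adger$wallabyb
  rot[9] = dger$wallabyba
  rot[10] = ger$wallabybad
  rot[11] = er$wallabybadg
  rot[12] = r$wallabybadge
  rot[13] = $wallabybadger
Sorted (with $ < everything):
  sorted[0] = $wallabybadger  (last char: 'r')
  sorted[1] = abybadger$wall  (last char: 'l')
  sorted[2] = adger$wallabyb  (last char: 'b')
  sorted[3] = allabybadger$w  (last char: 'w')
  sorted[4] = badger$wallaby  (last char: 'y')
  sorted[5] = bybadger$walla  (last char: 'a')
  sorted[6] = dger$wallabyba  (last char: 'a')
  sorted[7] = er$wallabybadg  (last char: 'g')
  sorted[8] = ger$wallabybad  (last char: 'd')
  sorted[9] = labybadger$wal  (last char: 'l')
  sorted[10] = llabybadger$wa  (last char: 'a')
  sorted[11] = r$wallabybadge  (last char: 'e')
  sorted[12] = wallabybadger$  (last char: '$')
  sorted[13] = ybadger$wallab  (last char: 'b')
Last column: rlbwyaagdlae$b
Original string S is at sorted index 12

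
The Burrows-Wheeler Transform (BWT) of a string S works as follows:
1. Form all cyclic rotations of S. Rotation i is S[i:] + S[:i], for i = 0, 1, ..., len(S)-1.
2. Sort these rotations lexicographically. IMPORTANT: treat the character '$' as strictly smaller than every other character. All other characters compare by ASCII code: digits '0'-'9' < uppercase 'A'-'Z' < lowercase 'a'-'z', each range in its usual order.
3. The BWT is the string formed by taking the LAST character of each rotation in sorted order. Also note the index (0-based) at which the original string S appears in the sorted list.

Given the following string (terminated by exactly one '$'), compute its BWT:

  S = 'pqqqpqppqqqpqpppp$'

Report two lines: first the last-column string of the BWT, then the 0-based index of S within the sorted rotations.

Answer: ppppqqqqp$ppqqqqpp
9

Derivation:
All 18 rotations (rotation i = S[i:]+S[:i]):
  rot[0] = pqqqpqppqqqpqpppp$
  rot[1] = qqqpqppqqqpqpppp$p
  rot[2] = qqpqppqqqpqpppp$pq
  rot[3] = qpqppqqqpqpppp$pqq
  rot[4] = pqppqqqpqpppp$pqqq
  rot[5] = qppqqqpqpppp$pqqqp
  rot[6] = ppqqqpqpppp$pqqqpq
  rot[7] = pqqqpqpppp$pqqqpqp
  rot[8] = qqqpqpppp$pqqqpqpp
  rot[9] = qqpqpppp$pqqqpqppq
  rot[10] = qpqpppp$pqqqpqppqq
  rot[11] = pqpppp$pqqqpqppqqq
  rot[12] = qpppp$pqqqpqppqqqp
  rot[13] = pppp$pqqqpqppqqqpq
  rot[14] = ppp$pqqqpqppqqqpqp
  rot[15] = pp$pqqqpqppqqqpqpp
  rot[16] = p$pqqqpqppqqqpqppp
  rot[17] = $pqqqpqppqqqpqpppp
Sorted (with $ < everything):
  sorted[0] = $pqqqpqppqqqpqpppp  (last char: 'p')
  sorted[1] = p$pqqqpqppqqqpqppp  (last char: 'p')
  sorted[2] = pp$pqqqpqppqqqpqpp  (last char: 'p')
  sorted[3] = ppp$pqqqpqppqqqpqp  (last char: 'p')
  sorted[4] = pppp$pqqqpqppqqqpq  (last char: 'q')
  sorted[5] = ppqqqpqpppp$pqqqpq  (last char: 'q')
  sorted[6] = pqpppp$pqqqpqppqqq  (last char: 'q')
  sorted[7] = pqppqqqpqpppp$pqqq  (last char: 'q')
  sorted[8] = pqqqpqpppp$pqqqpqp  (last char: 'p')
  sorted[9] = pqqqpqppqqqpqpppp$  (last char: '$')
  sorted[10] = qpppp$pqqqpqppqqqp  (last char: 'p')
  sorted[11] = qppqqqpqpppp$pqqqp  (last char: 'p')
  sorted[12] = qpqpppp$pqqqpqppqq  (last char: 'q')
  sorted[13] = qpqppqqqpqpppp$pqq  (last char: 'q')
  sorted[14] = qqpqpppp$pqqqpqppq  (last char: 'q')
  sorted[15] = qqpqppqqqpqpppp$pq  (last char: 'q')
  sorted[16] = qqqpqpppp$pqqqpqpp  (last char: 'p')
  sorted[17] = qqqpqppqqqpqpppp$p  (last char: 'p')
Last column: ppppqqqqp$ppqqqqpp
Original string S is at sorted index 9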